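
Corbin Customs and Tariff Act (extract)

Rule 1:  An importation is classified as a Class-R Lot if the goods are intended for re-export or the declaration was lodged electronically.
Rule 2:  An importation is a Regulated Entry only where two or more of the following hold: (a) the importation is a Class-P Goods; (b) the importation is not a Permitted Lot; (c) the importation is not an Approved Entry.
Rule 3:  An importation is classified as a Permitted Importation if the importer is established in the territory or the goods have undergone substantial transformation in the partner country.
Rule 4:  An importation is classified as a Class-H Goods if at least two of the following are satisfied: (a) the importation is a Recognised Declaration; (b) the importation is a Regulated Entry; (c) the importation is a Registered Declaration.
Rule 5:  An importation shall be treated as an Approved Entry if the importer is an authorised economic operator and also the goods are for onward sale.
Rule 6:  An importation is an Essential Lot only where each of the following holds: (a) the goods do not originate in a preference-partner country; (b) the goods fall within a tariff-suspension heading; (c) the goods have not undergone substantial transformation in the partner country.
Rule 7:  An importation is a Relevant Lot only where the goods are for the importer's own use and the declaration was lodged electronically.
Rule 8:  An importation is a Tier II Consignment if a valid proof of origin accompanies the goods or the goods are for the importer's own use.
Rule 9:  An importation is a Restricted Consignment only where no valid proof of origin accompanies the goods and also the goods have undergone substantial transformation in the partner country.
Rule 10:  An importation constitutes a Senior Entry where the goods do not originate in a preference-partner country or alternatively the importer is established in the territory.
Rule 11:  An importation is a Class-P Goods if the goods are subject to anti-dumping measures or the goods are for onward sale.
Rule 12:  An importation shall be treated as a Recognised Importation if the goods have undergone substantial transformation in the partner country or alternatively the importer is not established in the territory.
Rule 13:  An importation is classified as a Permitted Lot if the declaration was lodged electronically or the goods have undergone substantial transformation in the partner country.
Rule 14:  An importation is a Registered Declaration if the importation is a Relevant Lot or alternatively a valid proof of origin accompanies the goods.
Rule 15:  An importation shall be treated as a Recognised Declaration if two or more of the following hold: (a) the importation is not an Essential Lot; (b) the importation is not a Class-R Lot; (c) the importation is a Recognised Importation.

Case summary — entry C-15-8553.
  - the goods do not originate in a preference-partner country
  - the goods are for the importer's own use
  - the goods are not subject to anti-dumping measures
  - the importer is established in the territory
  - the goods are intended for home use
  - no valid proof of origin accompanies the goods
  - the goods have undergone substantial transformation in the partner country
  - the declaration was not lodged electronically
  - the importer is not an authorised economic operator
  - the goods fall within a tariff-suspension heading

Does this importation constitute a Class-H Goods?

No

Under rule 6: the goods do not originate in a preference-partner country? yes; and the goods fall within a tariff-suspension heading? yes; and the goods have not undergone substantial transformation in the partner country? no. So the importation is not an Essential Lot.
Under rule 1: the goods are intended for re-export? no; or the declaration was lodged electronically? no. So the importation is not a Class-R Lot.
Under rule 12: the goods have undergone substantial transformation in the partner country? yes; or the importer is not established in the territory? no. So the importation is a Recognised Importation.
Under rule 15: not an Essential Lot (rule 6)? yes; not a Class-R Lot (rule 1)? yes; Recognised Importation (rule 12)? yes — 3 of 3 hold (need ≥2) → satisfied.
Under rule 11: the goods are subject to anti-dumping measures? no; or the goods are for onward sale? no. So the importation is not a Class-P Goods.
Under rule 13: the declaration was lodged electronically? no; or the goods have undergone substantial transformation in the partner country? yes. So the importation is a Permitted Lot.
Under rule 5: the importer is an authorised economic operator? no; and the goods are for onward sale? no. So the importation is not an Approved Entry.
Under rule 2: Class-P Goods (rule 11)? no; not a Permitted Lot (rule 13)? no; not an Approved Entry (rule 5)? yes — 1 of 3 hold (need ≥2) → not satisfied.
Under rule 7: the goods are for the importer's own use? yes; and the declaration was lodged electronically? no. So the importation is not a Relevant Lot.
Under rule 14: Relevant Lot (rule 7)? no; or a valid proof of origin accompanies the goods? no. So the importation is not a Registered Declaration.
Under rule 4: Recognised Declaration (rule 15)? yes; Regulated Entry (rule 2)? no; Registered Declaration (rule 14)? no — 1 of 3 hold (need ≥2) → not satisfied.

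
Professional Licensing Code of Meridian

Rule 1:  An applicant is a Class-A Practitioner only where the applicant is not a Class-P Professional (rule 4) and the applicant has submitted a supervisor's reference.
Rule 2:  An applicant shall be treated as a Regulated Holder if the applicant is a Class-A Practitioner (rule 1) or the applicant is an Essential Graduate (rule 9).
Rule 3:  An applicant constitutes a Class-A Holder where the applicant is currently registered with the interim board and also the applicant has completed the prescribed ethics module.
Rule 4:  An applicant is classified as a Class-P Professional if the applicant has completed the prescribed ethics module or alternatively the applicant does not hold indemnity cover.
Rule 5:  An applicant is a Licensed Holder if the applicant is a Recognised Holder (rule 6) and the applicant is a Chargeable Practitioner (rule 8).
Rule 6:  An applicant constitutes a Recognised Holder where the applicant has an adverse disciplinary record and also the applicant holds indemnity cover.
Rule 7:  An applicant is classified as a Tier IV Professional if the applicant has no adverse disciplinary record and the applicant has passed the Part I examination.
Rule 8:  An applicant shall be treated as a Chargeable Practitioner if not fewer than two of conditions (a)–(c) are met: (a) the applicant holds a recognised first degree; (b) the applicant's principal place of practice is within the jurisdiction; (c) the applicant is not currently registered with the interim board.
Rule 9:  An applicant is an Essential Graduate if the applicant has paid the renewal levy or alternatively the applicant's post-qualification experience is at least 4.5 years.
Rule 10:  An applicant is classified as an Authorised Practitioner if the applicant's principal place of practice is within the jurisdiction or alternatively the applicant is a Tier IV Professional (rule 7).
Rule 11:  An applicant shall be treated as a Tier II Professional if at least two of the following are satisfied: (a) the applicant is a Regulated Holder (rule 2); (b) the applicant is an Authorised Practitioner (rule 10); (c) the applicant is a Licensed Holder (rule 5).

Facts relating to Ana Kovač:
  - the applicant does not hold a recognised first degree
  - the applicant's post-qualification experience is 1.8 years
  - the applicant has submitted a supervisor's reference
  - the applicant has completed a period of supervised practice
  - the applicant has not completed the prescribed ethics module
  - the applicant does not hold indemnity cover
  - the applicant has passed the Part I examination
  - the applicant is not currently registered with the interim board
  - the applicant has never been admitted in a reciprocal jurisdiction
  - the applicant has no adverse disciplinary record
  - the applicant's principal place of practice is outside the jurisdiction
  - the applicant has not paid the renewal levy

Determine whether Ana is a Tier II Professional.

No

Under rule 4: the applicant has completed the prescribed ethics module? no; or the applicant does not hold indemnity cover? yes. So the applicant is a Class-P Professional.
Under rule 1: not a Class-P Professional (rule 4)? no; and the applicant has submitted a supervisor's reference? yes. So the applicant is not a Class-A Practitioner.
Under rule 9: the applicant has paid the renewal levy? no; or applicant's post-qualification experience: 1.8 years ≥ 4.5 years? no. So the applicant is not an Essential Graduate.
Under rule 2: Class-A Practitioner (rule 1)? no; or Essential Graduate (rule 9)? no. So the applicant is not a Regulated Holder.
Under rule 7: the applicant has no adverse disciplinary record? yes; and the applicant has passed the Part I examination? yes. So the applicant is a Tier IV Professional.
Under rule 10: the applicant's principal place of practice is within the jurisdiction? no; or Tier IV Professional (rule 7)? yes. So the applicant is an Authorised Practitioner.
Under rule 6: the applicant has an adverse disciplinary record? no; and the applicant holds indemnity cover? no. So the applicant is not a Recognised Holder.
Under rule 8: the applicant holds a recognised first degree? no; the applicant's principal place of practice is within the jurisdiction? no; the applicant is not currently registered with the interim board? yes — 1 of 3 hold (need ≥2) → not satisfied.
Under rule 5: Recognised Holder (rule 6)? no; and Chargeable Practitioner (rule 8)? no. So the applicant is not a Licensed Holder.
Under rule 11: Regulated Holder (rule 2)? no; Authorised Practitioner (rule 10)? yes; Licensed Holder (rule 5)? no — 1 of 3 hold (need ≥2) → not satisfied.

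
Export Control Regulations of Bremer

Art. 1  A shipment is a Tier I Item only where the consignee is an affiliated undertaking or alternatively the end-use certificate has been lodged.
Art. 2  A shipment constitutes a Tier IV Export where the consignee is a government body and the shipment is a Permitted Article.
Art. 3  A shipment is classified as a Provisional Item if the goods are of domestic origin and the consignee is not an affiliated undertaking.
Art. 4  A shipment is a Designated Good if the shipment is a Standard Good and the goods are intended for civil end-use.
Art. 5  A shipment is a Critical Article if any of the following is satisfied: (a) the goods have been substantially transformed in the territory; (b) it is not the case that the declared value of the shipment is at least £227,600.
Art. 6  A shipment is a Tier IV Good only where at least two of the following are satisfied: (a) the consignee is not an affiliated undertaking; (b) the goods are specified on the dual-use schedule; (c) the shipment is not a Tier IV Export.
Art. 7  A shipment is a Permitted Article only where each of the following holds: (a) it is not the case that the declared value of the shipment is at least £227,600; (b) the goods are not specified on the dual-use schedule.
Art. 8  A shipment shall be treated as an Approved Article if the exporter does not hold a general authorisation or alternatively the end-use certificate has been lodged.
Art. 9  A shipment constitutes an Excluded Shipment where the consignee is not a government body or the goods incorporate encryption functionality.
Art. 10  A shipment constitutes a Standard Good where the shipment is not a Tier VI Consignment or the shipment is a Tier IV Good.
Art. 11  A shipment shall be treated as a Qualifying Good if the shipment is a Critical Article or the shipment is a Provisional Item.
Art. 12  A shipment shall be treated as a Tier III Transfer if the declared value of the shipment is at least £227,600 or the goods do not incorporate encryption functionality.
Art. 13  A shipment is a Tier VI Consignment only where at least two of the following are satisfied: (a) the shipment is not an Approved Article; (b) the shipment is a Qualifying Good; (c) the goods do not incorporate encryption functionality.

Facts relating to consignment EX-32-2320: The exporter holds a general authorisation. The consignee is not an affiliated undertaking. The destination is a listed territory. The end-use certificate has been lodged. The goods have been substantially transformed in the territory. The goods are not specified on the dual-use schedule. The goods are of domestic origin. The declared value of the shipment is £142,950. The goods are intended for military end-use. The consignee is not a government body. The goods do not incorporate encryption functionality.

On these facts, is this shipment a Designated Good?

article 8 — Approved Article: [the exporter does not hold a general authorisation? no] OR [the end-use certificate has been lodged? yes] → satisfied.
article 5 — Critical Article: [the goods have been substantially transformed in the territory? yes] OR [declared value of the shipment: £142,950 ≥ £227,600? no, so negated condition yes] → satisfied.
article 3 — Provisional Item: [the goods are of domestic origin? yes] AND [the consignee is not an affiliated undertaking? yes] → satisfied.
article 11 — Qualifying Good: [Critical Article (article 5)? yes] OR [Provisional Item (article 3)? yes] → satisfied.
article 13 — Tier VI Consignment: not an Approved Article (article 8)? no; Qualifying Good (article 11)? yes; the goods do not incorporate encryption functionality? yes — 2 of 3 hold (need ≥2) → satisfied.
article 7 — Permitted Article: [declared value of the shipment: £142,950 ≥ £227,600? no, so negated condition yes] AND [the goods are not specified on the dual-use schedule? yes] → satisfied.
article 2 — Tier IV Export: [the consignee is a government body? no] AND [Permitted Article (article 7)? yes] → not satisfied.
article 6 — Tier IV Good: the consignee is not an affiliated undertaking? yes; the goods are specified on the dual-use schedule? no; not a Tier IV Export (article 2)? yes — 2 of 3 hold (need ≥2) → satisfied.
article 10 — Standard Good: [not a Tier VI Consignment (article 13)? no] OR [Tier IV Good (article 6)? yes] → satisfied.
article 4 — Designated Good: [Standard Good (article 10)? yes] AND [the goods are intended for civil end-use? no] → not satisfied.

No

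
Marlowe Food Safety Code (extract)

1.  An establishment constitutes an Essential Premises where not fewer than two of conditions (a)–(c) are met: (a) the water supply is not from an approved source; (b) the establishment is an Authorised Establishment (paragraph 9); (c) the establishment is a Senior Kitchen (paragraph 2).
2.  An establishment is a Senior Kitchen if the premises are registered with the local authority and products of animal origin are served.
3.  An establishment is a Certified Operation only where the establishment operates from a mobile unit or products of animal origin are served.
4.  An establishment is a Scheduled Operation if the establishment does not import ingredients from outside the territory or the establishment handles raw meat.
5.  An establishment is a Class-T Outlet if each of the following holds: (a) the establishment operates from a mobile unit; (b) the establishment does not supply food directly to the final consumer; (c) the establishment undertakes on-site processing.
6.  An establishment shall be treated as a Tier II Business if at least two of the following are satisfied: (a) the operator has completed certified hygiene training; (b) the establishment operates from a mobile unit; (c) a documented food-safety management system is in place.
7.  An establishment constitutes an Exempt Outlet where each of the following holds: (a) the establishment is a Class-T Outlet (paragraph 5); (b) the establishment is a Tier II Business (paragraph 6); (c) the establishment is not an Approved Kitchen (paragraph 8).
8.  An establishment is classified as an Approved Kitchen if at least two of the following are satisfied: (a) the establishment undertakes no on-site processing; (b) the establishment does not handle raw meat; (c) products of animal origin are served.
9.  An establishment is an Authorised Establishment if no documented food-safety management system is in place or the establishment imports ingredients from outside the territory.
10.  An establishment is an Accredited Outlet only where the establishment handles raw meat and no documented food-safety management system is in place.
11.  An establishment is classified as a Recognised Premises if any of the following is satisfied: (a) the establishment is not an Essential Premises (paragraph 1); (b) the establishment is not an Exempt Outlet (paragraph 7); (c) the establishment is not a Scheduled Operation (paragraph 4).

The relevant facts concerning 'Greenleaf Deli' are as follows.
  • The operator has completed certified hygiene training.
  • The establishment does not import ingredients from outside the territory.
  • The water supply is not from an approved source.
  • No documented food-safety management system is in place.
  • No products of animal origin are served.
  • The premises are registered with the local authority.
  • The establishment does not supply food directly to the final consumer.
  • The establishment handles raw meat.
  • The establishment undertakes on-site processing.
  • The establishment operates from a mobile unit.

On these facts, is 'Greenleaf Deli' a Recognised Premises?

No

paragraph 9 — Authorised Establishment: [no documented food-safety management system is in place? yes] OR [the establishment imports ingredients from outside the territory? no] → satisfied.
paragraph 2 — Senior Kitchen: [the premises are registered with the local authority? yes] AND [products of animal origin are served? no] → not satisfied.
paragraph 1 — Essential Premises: the water supply is not from an approved source? yes; Authorised Establishment (paragraph 9)? yes; Senior Kitchen (paragraph 2)? no — 2 of 3 hold (need ≥2) → satisfied.
paragraph 5 — Class-T Outlet: [the establishment operates from a mobile unit? yes] AND [the establishment does not supply food directly to the final consumer? yes] AND [the establishment undertakes on-site processing? yes] → satisfied.
paragraph 6 — Tier II Business: the operator has completed certified hygiene training? yes; the establishment operates from a mobile unit? yes; a documented food-safety management system is in place? no — 2 of 3 hold (need ≥2) → satisfied.
paragraph 8 — Approved Kitchen: the establishment undertakes no on-site processing? no; the establishment does not handle raw meat? no; products of animal origin are served? no — 0 of 3 hold (need ≥2) → not satisfied.
paragraph 7 — Exempt Outlet: [Class-T Outlet (paragraph 5)? yes] AND [Tier II Business (paragraph 6)? yes] AND [not an Approved Kitchen (paragraph 8)? yes] → satisfied.
paragraph 4 — Scheduled Operation: [the establishment does not import ingredients from outside the territory? yes] OR [the establishment handles raw meat? yes] → satisfied.
paragraph 11 — Recognised Premises: [not an Essential Premises (paragraph 1)? no] OR [not an Exempt Outlet (paragraph 7)? no] OR [not a Scheduled Operation (paragraph 4)? no] → not satisfied.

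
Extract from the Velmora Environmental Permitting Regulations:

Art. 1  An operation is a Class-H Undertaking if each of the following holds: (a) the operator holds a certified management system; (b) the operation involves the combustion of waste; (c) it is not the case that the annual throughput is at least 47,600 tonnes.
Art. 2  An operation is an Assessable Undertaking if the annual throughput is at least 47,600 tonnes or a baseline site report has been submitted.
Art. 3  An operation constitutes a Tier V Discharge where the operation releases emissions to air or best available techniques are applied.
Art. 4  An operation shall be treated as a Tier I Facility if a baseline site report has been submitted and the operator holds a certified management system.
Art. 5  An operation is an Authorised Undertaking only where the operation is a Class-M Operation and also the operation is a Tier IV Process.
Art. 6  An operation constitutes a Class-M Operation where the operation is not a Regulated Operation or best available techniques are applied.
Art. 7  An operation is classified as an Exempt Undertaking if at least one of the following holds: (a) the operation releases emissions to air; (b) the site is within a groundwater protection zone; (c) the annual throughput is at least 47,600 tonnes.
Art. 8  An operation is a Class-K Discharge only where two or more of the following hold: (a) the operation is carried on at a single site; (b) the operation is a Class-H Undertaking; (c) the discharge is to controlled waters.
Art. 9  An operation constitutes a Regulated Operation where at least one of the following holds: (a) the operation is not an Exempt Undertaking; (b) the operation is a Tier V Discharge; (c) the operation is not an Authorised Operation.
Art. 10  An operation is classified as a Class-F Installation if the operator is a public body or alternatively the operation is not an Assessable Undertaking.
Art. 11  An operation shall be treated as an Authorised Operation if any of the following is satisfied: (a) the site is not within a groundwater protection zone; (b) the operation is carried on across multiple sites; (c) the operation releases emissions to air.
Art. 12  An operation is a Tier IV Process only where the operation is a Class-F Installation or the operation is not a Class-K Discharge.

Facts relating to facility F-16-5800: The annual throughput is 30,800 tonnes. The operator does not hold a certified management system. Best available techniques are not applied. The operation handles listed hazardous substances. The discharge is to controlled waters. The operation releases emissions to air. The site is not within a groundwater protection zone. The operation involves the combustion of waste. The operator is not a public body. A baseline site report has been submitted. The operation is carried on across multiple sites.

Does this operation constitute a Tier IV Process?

Yes

article 2 — Assessable Undertaking: [annual throughput: 30,800 tonnes ≥ 47,600 tonnes? no] OR [a baseline site report has been submitted? yes] → satisfied.
article 10 — Class-F Installation: [the operator is a public body? no] OR [not an Assessable Undertaking (article 2)? no] → not satisfied.
article 1 — Class-H Undertaking: [the operator holds a certified management system? no] AND [the operation involves the combustion of waste? yes] AND [annual throughput: 30,800 tonnes ≥ 47,600 tonnes? no, so negated condition yes] → not satisfied.
article 8 — Class-K Discharge: the operation is carried on at a single site? no; Class-H Undertaking (article 1)? no; the discharge is to controlled waters? yes — 1 of 3 hold (need ≥2) → not satisfied.
article 12 — Tier IV Process: [Class-F Installation (article 10)? no] OR [not a Class-K Discharge (article 8)? yes] → satisfied.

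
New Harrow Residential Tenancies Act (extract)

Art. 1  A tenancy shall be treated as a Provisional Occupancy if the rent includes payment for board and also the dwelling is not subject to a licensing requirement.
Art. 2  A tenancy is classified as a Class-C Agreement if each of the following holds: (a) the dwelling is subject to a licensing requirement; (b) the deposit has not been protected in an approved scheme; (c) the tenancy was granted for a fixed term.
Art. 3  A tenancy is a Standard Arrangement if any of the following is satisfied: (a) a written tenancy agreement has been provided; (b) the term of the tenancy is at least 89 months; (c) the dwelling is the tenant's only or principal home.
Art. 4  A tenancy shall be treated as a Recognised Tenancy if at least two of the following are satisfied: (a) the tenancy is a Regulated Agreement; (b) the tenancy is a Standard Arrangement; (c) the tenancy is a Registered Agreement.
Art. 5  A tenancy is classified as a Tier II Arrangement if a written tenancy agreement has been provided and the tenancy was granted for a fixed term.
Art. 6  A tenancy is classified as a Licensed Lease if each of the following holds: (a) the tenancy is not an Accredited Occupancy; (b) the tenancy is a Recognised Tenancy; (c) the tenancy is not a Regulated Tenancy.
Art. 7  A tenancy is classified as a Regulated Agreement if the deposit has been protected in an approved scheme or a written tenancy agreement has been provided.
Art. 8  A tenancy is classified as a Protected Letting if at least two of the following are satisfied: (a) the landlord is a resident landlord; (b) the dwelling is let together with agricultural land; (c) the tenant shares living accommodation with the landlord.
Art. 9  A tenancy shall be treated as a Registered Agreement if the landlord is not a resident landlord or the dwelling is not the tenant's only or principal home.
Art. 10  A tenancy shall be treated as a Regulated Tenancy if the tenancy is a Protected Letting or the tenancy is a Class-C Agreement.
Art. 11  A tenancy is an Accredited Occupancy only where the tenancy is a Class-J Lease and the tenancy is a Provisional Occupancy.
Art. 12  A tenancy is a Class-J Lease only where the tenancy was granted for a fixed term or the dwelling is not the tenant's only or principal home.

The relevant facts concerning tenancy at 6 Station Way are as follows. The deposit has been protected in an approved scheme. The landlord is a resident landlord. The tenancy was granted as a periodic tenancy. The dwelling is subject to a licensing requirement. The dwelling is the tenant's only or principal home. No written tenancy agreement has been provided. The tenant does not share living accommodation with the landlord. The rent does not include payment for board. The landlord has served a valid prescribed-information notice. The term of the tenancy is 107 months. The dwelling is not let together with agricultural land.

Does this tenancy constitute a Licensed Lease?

Yes

Under article 12: the tenancy was granted for a fixed term? no; or the dwelling is not the tenant's only or principal home? no. So the tenancy is not a Class-J Lease.
Under article 1: the rent includes payment for board? no; and the dwelling is not subject to a licensing requirement? no. So the tenancy is not a Provisional Occupancy.
Under article 11: Class-J Lease (article 12)? no; and Provisional Occupancy (article 1)? no. So the tenancy is not an Accredited Occupancy.
Under article 7: the deposit has been protected in an approved scheme? yes; or a written tenancy agreement has been provided? no. So the tenancy is a Regulated Agreement.
Under article 3: a written tenancy agreement has been provided? no; or term of the tenancy: 107 months ≥ 89 months? yes; or the dwelling is the tenant's only or principal home? yes. So the tenancy is a Standard Arrangement.
Under article 9: the landlord is not a resident landlord? no; or the dwelling is not the tenant's only or principal home? no. So the tenancy is not a Registered Agreement.
Under article 4: Regulated Agreement (article 7)? yes; Standard Arrangement (article 3)? yes; Registered Agreement (article 9)? no — 2 of 3 hold (need ≥2) → satisfied.
Under article 8: the landlord is a resident landlord? yes; the dwelling is let together with agricultural land? no; the tenant shares living accommodation with the landlord? no — 1 of 3 hold (need ≥2) → not satisfied.
Under article 2: the dwelling is subject to a licensing requirement? yes; and the deposit has not been protected in an approved scheme? no; and the tenancy was granted for a fixed term? no. So the tenancy is not a Class-C Agreement.
Under article 10: Protected Letting (article 8)? no; or Class-C Agreement (article 2)? no. So the tenancy is not a Regulated Tenancy.
Under article 6: not an Accredited Occupancy (article 11)? yes; and Recognised Tenancy (article 4)? yes; and not a Regulated Tenancy (article 10)? yes. So the tenancy is a Licensed Lease.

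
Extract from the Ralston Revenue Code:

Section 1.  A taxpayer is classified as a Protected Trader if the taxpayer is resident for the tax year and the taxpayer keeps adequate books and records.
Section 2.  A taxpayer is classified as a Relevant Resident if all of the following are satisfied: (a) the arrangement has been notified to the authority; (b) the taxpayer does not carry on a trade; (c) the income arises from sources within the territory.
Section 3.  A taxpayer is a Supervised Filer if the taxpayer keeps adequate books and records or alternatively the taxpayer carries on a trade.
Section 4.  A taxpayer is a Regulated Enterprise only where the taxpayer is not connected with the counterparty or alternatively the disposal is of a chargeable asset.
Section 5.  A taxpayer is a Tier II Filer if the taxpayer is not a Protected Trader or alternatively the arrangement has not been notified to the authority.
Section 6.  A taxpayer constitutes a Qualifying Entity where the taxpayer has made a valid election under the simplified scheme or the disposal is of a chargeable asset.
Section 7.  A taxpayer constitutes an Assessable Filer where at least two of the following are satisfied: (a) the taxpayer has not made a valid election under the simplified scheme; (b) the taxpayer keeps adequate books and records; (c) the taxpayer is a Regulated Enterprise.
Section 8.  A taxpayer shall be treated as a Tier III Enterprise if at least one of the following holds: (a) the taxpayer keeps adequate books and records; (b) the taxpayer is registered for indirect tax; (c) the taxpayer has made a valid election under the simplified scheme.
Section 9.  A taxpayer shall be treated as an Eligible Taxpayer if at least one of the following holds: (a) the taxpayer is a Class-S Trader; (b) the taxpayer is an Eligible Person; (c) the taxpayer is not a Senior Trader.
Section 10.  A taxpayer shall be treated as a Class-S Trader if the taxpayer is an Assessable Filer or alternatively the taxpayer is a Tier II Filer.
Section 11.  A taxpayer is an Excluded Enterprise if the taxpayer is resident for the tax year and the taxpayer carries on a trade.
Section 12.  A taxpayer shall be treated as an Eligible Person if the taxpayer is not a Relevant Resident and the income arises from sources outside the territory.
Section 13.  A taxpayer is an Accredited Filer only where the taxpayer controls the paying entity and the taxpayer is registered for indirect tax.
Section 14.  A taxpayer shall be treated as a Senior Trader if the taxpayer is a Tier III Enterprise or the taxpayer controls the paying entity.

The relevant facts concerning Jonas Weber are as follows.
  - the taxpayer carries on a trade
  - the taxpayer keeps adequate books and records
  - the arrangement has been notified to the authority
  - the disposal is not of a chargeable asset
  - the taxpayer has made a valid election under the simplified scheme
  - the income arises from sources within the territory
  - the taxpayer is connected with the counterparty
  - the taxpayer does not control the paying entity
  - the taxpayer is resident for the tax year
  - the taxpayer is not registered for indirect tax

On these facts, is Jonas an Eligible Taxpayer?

Under section 4: the taxpayer is not connected with the counterparty? no; or the disposal is of a chargeable asset? no. So the taxpayer is not a Regulated Enterprise.
Under section 7: the taxpayer has not made a valid election under the simplified scheme? no; the taxpayer keeps adequate books and records? yes; Regulated Enterprise (section 4)? no — 1 of 3 hold (need ≥2) → not satisfied.
Under section 1: the taxpayer is resident for the tax year? yes; and the taxpayer keeps adequate books and records? yes. So the taxpayer is a Protected Trader.
Under section 5: not a Protected Trader (section 1)? no; or the arrangement has not been notified to the authority? no. So the taxpayer is not a Tier II Filer.
Under section 10: Assessable Filer (section 7)? no; or Tier II Filer (section 5)? no. So the taxpayer is not a Class-S Trader.
Under section 2: the arrangement has been notified to the authority? yes; and the taxpayer does not carry on a trade? no; and the income arises from sources within the territory? yes. So the taxpayer is not a Relevant Resident.
Under section 12: not a Relevant Resident (section 2)? yes; and the income arises from sources outside the territory? no. So the taxpayer is not an Eligible Person.
Under section 8: the taxpayer keeps adequate books and records? yes; or the taxpayer is registered for indirect tax? no; or the taxpayer has made a valid election under the simplified scheme? yes. So the taxpayer is a Tier III Enterprise.
Under section 14: Tier III Enterprise (section 8)? yes; or the taxpayer controls the paying entity? no. So the taxpayer is a Senior Trader.
Under section 9: Class-S Trader (section 10)? no; or Eligible Person (section 12)? no; or not a Senior Trader (section 14)? no. So the taxpayer is not an Eligible Taxpayer.

No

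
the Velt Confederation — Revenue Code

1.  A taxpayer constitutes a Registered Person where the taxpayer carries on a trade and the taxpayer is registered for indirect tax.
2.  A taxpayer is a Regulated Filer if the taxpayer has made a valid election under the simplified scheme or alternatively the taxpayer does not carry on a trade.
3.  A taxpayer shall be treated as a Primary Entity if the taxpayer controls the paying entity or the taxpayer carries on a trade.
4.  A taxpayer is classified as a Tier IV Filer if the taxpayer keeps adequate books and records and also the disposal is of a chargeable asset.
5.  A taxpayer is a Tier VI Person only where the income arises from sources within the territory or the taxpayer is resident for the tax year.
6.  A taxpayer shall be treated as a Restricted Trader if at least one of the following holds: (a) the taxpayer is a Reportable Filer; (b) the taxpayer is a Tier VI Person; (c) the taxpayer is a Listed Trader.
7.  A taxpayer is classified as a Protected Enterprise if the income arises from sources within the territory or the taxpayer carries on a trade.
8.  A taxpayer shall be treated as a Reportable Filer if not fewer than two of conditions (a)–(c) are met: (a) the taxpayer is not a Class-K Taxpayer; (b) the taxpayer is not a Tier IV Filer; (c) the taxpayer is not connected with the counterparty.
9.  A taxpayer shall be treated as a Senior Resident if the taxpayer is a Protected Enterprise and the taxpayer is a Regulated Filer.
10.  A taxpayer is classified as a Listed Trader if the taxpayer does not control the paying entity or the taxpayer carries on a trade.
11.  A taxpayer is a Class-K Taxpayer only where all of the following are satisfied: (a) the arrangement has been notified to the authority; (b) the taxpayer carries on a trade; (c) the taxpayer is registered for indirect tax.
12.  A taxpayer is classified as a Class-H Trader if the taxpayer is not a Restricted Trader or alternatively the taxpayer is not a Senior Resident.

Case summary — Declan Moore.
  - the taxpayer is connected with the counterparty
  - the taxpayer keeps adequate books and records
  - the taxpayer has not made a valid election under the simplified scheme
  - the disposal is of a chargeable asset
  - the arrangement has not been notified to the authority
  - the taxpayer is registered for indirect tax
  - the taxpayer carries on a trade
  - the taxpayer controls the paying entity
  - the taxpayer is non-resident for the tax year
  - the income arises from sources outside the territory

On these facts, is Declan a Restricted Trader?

Yes

paragraph 11 — Class-K Taxpayer: [the arrangement has been notified to the authority? no] AND [the taxpayer carries on a trade? yes] AND [the taxpayer is registered for indirect tax? yes] → not satisfied.
paragraph 4 — Tier IV Filer: [the taxpayer keeps adequate books and records? yes] AND [the disposal is of a chargeable asset? yes] → satisfied.
paragraph 8 — Reportable Filer: not a Class-K Taxpayer (paragraph 11)? yes; not a Tier IV Filer (paragraph 4)? no; the taxpayer is not connected with the counterparty? no — 1 of 3 hold (need ≥2) → not satisfied.
paragraph 5 — Tier VI Person: [the income arises from sources within the territory? no] OR [the taxpayer is resident for the tax year? no] → not satisfied.
paragraph 10 — Listed Trader: [the taxpayer does not control the paying entity? no] OR [the taxpayer carries on a trade? yes] → satisfied.
paragraph 6 — Restricted Trader: [Reportable Filer (paragraph 8)? no] OR [Tier VI Person (paragraph 5)? no] OR [Listed Trader (paragraph 10)? yes] → satisfied.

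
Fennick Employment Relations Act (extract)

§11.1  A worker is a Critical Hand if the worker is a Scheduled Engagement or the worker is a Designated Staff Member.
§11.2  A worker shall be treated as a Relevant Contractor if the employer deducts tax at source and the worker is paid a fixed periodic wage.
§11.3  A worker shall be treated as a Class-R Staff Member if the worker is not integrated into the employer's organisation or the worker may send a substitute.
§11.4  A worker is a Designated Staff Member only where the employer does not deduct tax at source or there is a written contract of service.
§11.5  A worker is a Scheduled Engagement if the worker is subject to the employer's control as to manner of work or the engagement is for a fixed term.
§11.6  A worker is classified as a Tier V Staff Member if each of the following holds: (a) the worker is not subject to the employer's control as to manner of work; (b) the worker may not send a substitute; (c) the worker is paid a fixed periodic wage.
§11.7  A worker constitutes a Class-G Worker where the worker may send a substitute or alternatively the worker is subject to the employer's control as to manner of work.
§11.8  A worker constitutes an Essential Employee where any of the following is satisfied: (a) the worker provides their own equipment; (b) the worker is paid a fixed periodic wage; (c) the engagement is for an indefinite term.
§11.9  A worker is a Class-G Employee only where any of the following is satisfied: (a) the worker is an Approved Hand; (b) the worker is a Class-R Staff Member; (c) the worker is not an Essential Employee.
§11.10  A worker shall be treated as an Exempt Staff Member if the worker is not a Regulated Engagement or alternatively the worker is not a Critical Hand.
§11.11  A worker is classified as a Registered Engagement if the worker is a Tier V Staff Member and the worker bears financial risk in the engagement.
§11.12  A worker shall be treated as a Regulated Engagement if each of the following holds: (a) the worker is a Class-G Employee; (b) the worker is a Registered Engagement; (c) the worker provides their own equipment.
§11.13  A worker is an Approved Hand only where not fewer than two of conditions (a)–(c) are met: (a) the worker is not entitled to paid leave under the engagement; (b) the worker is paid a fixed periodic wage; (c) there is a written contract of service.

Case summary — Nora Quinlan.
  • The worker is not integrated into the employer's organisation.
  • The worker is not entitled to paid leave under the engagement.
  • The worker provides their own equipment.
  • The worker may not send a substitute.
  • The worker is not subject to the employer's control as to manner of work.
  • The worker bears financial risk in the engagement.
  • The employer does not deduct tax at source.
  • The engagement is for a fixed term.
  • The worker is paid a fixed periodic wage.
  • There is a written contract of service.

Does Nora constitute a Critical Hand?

§11.5 — Scheduled Engagement: [the worker is subject to the employer's control as to manner of work? no] OR [the engagement is for a fixed term? yes] → satisfied.
§11.4 — Designated Staff Member: [the employer does not deduct tax at source? yes] OR [there is a written contract of service? yes] → satisfied.
§11.1 — Critical Hand: [Scheduled Engagement (§11.5)? yes] OR [Designated Staff Member (§11.4)? yes] → satisfied.

Yes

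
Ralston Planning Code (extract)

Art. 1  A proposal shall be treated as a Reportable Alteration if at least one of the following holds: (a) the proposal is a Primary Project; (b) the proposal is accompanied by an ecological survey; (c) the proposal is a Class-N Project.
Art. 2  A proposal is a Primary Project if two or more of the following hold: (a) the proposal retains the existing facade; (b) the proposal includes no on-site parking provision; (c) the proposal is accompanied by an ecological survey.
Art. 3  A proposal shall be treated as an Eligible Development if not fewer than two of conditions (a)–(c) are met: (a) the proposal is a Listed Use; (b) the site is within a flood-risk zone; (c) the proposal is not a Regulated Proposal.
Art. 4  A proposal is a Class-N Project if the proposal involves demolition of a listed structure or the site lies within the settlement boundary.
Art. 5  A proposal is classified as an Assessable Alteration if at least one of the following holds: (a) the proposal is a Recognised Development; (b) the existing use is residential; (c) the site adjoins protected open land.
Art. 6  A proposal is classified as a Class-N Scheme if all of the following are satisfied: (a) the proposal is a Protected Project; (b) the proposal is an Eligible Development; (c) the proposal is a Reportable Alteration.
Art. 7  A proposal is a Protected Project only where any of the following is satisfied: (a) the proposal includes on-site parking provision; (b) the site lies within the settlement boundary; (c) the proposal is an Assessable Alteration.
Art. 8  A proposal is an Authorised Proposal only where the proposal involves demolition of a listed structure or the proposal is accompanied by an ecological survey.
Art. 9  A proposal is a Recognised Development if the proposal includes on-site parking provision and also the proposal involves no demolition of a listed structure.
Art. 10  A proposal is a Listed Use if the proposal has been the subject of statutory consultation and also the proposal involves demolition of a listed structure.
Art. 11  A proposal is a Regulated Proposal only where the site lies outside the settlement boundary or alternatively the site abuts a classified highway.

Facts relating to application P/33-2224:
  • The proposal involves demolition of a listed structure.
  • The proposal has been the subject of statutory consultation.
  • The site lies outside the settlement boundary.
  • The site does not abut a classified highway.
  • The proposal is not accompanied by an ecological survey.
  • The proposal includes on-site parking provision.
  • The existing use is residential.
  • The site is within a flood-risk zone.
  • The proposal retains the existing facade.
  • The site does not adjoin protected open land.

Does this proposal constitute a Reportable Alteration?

article 2 — Primary Project: the proposal retains the existing facade? yes; the proposal includes no on-site parking provision? no; the proposal is accompanied by an ecological survey? no — 1 of 3 hold (need ≥2) → not satisfied.
article 4 — Class-N Project: [the proposal involves demolition of a listed structure? yes] OR [the site lies within the settlement boundary? no] → satisfied.
article 1 — Reportable Alteration: [Primary Project (article 2)? no] OR [the proposal is accompanied by an ecological survey? no] OR [Class-N Project (article 4)? yes] → satisfied.

Yes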